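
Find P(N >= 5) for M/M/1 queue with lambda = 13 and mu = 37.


P(N >= 5) = rho^5 = (13/37)^5 = 0.0054

0.0054


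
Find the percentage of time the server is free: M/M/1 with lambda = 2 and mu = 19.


Idle fraction = (1 - rho) * 100 = (1 - 2/19) * 100 = 89.5%

89.5%


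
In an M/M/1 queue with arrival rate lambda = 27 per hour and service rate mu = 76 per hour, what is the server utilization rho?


rho = lambda/mu = 27/76 = 0.3553

0.3553


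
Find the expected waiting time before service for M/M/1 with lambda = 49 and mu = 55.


rho = 49/55; Wq = rho/(mu - lambda) = 0.1485 hours

0.1485 hours


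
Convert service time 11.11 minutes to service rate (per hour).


mu = 60 / avg_service_time = 60 / 11.11 = 5.4 per hour

5.4 per hour


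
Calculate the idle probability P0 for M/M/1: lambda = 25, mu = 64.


P0 = 1 - rho = 1 - 25/64 = 0.6094

0.6094


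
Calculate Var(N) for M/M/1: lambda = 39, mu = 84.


rho = 39/84; Var(N) = rho/(1-rho)^2 = 1.62

1.62


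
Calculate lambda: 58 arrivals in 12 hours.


lambda = total arrivals / time = 58 / 12 = 4.83 per hour

4.83 per hour


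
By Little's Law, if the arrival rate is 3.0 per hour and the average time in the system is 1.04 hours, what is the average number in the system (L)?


L = lambda * W = 3.0 * 1.04 = 3.12

3.12


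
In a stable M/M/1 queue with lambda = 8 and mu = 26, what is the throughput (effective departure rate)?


For a stable queue (lambda < mu), throughput = lambda = 8 per hour

8 per hour


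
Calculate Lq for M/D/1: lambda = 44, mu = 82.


M/D/1: Lq = rho^2 / (2*(1-rho)) where rho = 44/82; Lq = 0.31

0.31


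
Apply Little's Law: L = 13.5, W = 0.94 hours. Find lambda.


lambda = L / W = 13.5 / 0.94 = 14.36 per hour

14.36 per hour


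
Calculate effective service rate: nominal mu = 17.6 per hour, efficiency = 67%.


Effective rate = mu * efficiency = 17.6 * 0.67 = 11.79 per hour

11.79 per hour


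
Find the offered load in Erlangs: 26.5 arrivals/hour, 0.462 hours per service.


Offered load a = lambda * E[S] = 26.5 * 0.462 = 12.24 Erlangs

12.24 Erlangs


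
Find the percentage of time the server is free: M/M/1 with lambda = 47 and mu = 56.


Idle fraction = (1 - rho) * 100 = (1 - 47/56) * 100 = 16.1%

16.1%


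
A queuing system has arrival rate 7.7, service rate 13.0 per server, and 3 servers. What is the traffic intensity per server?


rho = lambda / (c * mu) = 7.7 / (3 * 13.0) = 0.1974

0.1974


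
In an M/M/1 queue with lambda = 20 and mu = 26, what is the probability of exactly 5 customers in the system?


rho = 20/26; P(n) = (1-rho)*rho^n = (1-20/26)*(20/26)^5 = 0.0622

0.0622


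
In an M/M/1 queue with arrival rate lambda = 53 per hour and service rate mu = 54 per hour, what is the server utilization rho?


rho = lambda/mu = 53/54 = 0.9815

0.9815


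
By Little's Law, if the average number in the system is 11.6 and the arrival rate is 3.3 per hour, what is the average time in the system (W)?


W = L / lambda = 11.6 / 3.3 = 3.5152 hours

3.5152 hours


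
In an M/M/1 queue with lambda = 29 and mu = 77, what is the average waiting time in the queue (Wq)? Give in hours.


rho = 29/77; Wq = rho/(mu - lambda) = 0.0078 hours

0.0078 hours


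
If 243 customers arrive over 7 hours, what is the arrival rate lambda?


lambda = total arrivals / time = 243 / 7 = 34.71 per hour

34.71 per hour


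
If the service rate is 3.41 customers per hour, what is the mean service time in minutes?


Mean service time = 60/mu = 60/3.41 = 17.6 minutes

17.6 minutes


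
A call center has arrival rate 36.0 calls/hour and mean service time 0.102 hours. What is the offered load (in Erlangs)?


Offered load a = lambda * E[S] = 36.0 * 0.102 = 3.67 Erlangs

3.67 Erlangs


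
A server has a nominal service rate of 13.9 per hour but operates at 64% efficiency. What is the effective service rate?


Effective rate = mu * efficiency = 13.9 * 0.64 = 8.9 per hour

8.9 per hour


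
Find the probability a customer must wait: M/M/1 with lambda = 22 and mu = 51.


P(wait) = rho = lambda/mu = 22/51 = 0.4314

0.4314


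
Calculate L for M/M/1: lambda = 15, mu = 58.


rho = 15/58; L = rho/(1-rho) = 0.35

0.35


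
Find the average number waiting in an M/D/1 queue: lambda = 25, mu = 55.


M/D/1: Lq = rho^2 / (2*(1-rho)) where rho = 25/55; Lq = 0.19

0.19


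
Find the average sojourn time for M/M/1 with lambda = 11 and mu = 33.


W = 1/(mu - lambda) = 1/(33 - 11) = 0.0455 hours

0.0455 hours


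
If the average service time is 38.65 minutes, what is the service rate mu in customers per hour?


mu = 60 / avg_service_time = 60 / 38.65 = 1.55 per hour

1.55 per hour


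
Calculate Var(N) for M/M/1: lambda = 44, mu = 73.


rho = 44/73; Var(N) = rho/(1-rho)^2 = 3.82

3.82


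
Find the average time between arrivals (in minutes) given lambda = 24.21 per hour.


Mean interarrival time = 60/lambda = 60/24.21 = 2.48 minutes

2.48 minutes


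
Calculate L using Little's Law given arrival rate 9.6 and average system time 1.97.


L = lambda * W = 9.6 * 1.97 = 18.91

18.91


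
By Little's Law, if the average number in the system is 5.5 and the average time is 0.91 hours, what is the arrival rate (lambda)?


lambda = L / W = 5.5 / 0.91 = 6.04 per hour

6.04 per hour


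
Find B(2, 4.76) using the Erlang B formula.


B(N,A) = (A^N/N!) / sum(A^k/k!, k=0..N) with N=2, A=4.76 = 0.6629

0.6629


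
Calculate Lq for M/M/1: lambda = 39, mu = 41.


rho = 39/41; Lq = rho^2/(1-rho) = 18.55

18.55


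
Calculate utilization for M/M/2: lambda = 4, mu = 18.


rho = lambda/(c*mu) = 4/(2*18) = 0.1111

0.1111


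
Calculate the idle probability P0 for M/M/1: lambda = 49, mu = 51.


P0 = 1 - rho = 1 - 49/51 = 0.0392

0.0392


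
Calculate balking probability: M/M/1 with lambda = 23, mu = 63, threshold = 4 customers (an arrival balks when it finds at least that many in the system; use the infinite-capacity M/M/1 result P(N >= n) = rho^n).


P(N >= 4) = rho^4 = (23/63)^4 = 0.0178

0.0178


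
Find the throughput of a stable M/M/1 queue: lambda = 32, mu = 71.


For a stable queue (lambda < mu), throughput = lambda = 32 per hour

32 per hour


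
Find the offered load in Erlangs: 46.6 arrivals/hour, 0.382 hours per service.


Offered load a = lambda * E[S] = 46.6 * 0.382 = 17.8 Erlangs

17.8 Erlangs


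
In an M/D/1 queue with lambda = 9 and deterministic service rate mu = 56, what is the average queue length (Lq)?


M/D/1: Lq = rho^2 / (2*(1-rho)) where rho = 9/56; Lq = 0.02

0.02


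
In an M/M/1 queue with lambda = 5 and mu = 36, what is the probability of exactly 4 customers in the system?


rho = 5/36; P(n) = (1-rho)*rho^n = (1-5/36)*(5/36)^4 = 0.0003

0.0003


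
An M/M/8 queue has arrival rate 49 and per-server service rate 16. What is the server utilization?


rho = lambda/(c*mu) = 49/(8*16) = 0.3828

0.3828


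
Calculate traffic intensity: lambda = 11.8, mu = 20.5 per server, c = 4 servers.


rho = lambda / (c * mu) = 11.8 / (4 * 20.5) = 0.1439

0.1439


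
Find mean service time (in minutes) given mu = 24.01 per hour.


Mean service time = 60/mu = 60/24.01 = 2.5 minutes

2.5 minutes


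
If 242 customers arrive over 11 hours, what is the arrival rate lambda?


lambda = total arrivals / time = 242 / 11 = 22.0 per hour

22.0 per hour


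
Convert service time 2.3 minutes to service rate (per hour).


mu = 60 / avg_service_time = 60 / 2.3 = 26.09 per hour

26.09 per hour


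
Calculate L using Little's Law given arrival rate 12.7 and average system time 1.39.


L = lambda * W = 12.7 * 1.39 = 17.65

17.65


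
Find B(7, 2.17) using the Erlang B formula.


B(N,A) = (A^N/N!) / sum(A^k/k!, k=0..N) with N=7, A=2.17 = 0.0051

0.0051


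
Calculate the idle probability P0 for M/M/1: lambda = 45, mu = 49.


P0 = 1 - rho = 1 - 45/49 = 0.0816

0.0816


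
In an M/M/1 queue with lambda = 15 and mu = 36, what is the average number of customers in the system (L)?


rho = 15/36; L = rho/(1-rho) = 0.71

0.71


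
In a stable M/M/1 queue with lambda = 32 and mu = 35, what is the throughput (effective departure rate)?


For a stable queue (lambda < mu), throughput = lambda = 32 per hour

32 per hour


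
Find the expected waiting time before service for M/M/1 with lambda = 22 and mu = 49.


rho = 22/49; Wq = rho/(mu - lambda) = 0.0166 hours

0.0166 hours


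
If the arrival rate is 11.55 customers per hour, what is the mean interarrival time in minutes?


Mean interarrival time = 60/lambda = 60/11.55 = 5.19 minutes

5.19 minutes


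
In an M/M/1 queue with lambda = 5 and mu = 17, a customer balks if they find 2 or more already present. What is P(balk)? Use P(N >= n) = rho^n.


P(N >= 2) = rho^2 = (5/17)^2 = 0.0865

0.0865


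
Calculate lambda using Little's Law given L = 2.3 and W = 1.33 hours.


lambda = L / W = 2.3 / 1.33 = 1.73 per hour

1.73 per hour


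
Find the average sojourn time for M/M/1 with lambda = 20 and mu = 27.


W = 1/(mu - lambda) = 1/(27 - 20) = 0.1429 hours

0.1429 hours


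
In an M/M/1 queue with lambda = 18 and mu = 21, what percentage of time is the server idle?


Idle fraction = (1 - rho) * 100 = (1 - 18/21) * 100 = 14.3%

14.3%


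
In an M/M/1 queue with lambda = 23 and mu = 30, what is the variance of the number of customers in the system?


rho = 23/30; Var(N) = rho/(1-rho)^2 = 14.08

14.08


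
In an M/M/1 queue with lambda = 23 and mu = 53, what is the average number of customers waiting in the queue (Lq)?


rho = 23/53; Lq = rho^2/(1-rho) = 0.33

0.33


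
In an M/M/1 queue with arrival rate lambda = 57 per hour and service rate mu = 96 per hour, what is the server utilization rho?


rho = lambda/mu = 57/96 = 0.5938

0.5938


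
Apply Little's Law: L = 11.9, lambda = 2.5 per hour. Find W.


W = L / lambda = 11.9 / 2.5 = 4.76 hours

4.76 hours


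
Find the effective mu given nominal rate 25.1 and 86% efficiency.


Effective rate = mu * efficiency = 25.1 * 0.86 = 21.59 per hour

21.59 per hour


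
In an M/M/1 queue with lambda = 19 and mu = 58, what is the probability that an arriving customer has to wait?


P(wait) = rho = lambda/mu = 19/58 = 0.3276

0.3276


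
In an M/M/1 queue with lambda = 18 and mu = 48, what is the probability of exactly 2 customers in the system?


rho = 18/48; P(n) = (1-rho)*rho^n = (1-18/48)*(18/48)^2 = 0.0879

0.0879


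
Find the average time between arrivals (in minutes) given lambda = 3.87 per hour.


Mean interarrival time = 60/lambda = 60/3.87 = 15.5 minutes

15.5 minutes


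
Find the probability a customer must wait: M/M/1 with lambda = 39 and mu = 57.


P(wait) = rho = lambda/mu = 39/57 = 0.6842

0.6842


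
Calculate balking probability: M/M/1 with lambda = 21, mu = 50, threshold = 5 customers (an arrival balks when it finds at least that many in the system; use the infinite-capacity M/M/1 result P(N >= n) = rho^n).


P(N >= 5) = rho^5 = (21/50)^5 = 0.0131

0.0131


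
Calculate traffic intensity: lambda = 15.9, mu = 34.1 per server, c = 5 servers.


rho = lambda / (c * mu) = 15.9 / (5 * 34.1) = 0.0933

0.0933


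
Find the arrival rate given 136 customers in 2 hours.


lambda = total arrivals / time = 136 / 2 = 68.0 per hour

68.0 per hour


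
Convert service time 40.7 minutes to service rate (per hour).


mu = 60 / avg_service_time = 60 / 40.7 = 1.47 per hour

1.47 per hour


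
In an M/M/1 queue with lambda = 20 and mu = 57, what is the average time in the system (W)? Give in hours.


W = 1/(mu - lambda) = 1/(57 - 20) = 0.027 hours

0.027 hours


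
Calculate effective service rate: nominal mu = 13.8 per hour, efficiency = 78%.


Effective rate = mu * efficiency = 13.8 * 0.78 = 10.76 per hour

10.76 per hour


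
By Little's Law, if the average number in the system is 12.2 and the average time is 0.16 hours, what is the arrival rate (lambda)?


lambda = L / W = 12.2 / 0.16 = 76.25 per hour

76.25 per hour


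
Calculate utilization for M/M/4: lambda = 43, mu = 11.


rho = lambda/(c*mu) = 43/(4*11) = 0.9773

0.9773


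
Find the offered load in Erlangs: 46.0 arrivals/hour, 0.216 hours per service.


Offered load a = lambda * E[S] = 46.0 * 0.216 = 9.94 Erlangs

9.94 Erlangs


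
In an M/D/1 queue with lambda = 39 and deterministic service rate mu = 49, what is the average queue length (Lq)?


M/D/1: Lq = rho^2 / (2*(1-rho)) where rho = 39/49; Lq = 1.55

1.55


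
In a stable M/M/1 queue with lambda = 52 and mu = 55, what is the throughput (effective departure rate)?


For a stable queue (lambda < mu), throughput = lambda = 52 per hour

52 per hour


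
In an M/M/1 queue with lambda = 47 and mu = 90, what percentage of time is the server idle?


Idle fraction = (1 - rho) * 100 = (1 - 47/90) * 100 = 47.8%

47.8%


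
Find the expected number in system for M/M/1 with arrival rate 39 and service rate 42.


rho = 39/42; L = rho/(1-rho) = 13.0

13.0


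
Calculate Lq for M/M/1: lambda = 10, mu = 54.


rho = 10/54; Lq = rho^2/(1-rho) = 0.04

0.04


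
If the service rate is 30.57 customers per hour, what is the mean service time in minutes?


Mean service time = 60/mu = 60/30.57 = 1.96 minutes

1.96 minutes


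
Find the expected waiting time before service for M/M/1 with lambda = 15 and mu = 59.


rho = 15/59; Wq = rho/(mu - lambda) = 0.0058 hours

0.0058 hours


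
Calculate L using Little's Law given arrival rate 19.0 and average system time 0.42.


L = lambda * W = 19.0 * 0.42 = 7.98

7.98


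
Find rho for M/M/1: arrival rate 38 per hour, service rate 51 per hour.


rho = lambda/mu = 38/51 = 0.7451

0.7451


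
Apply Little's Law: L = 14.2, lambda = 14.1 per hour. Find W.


W = L / lambda = 14.2 / 14.1 = 1.0071 hours

1.0071 hours


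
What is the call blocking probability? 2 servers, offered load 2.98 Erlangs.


B(N,A) = (A^N/N!) / sum(A^k/k!, k=0..N) with N=2, A=2.98 = 0.5273

0.5273


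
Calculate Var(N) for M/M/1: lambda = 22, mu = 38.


rho = 22/38; Var(N) = rho/(1-rho)^2 = 3.27

3.27


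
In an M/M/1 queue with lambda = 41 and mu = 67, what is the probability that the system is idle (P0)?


P0 = 1 - rho = 1 - 41/67 = 0.3881

0.3881


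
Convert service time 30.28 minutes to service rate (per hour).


mu = 60 / avg_service_time = 60 / 30.28 = 1.98 per hour

1.98 per hour


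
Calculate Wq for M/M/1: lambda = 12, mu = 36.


rho = 12/36; Wq = rho/(mu - lambda) = 0.0139 hours

0.0139 hours


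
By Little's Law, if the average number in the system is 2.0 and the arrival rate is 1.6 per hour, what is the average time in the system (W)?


W = L / lambda = 2.0 / 1.6 = 1.25 hours

1.25 hours


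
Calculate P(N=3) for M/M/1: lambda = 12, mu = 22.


rho = 12/22; P(n) = (1-rho)*rho^n = (1-12/22)*(12/22)^3 = 0.0738

0.0738


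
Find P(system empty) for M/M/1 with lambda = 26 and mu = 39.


P0 = 1 - rho = 1 - 26/39 = 0.3333

0.3333


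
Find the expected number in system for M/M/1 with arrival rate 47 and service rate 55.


rho = 47/55; L = rho/(1-rho) = 5.87

5.87


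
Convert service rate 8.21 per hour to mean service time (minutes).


Mean service time = 60/mu = 60/8.21 = 7.31 minutes

7.31 minutes


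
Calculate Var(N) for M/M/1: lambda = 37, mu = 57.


rho = 37/57; Var(N) = rho/(1-rho)^2 = 5.27

5.27


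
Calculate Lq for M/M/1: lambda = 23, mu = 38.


rho = 23/38; Lq = rho^2/(1-rho) = 0.93

0.93


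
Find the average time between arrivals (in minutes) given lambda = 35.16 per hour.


Mean interarrival time = 60/lambda = 60/35.16 = 1.71 minutes

1.71 minutes


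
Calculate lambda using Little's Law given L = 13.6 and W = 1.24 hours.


lambda = L / W = 13.6 / 1.24 = 10.97 per hour

10.97 per hour


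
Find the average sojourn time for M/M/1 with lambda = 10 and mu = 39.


W = 1/(mu - lambda) = 1/(39 - 10) = 0.0345 hours

0.0345 hours


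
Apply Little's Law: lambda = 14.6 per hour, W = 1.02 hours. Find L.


L = lambda * W = 14.6 * 1.02 = 14.89

14.89


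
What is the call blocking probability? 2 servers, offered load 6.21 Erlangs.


B(N,A) = (A^N/N!) / sum(A^k/k!, k=0..N) with N=2, A=6.21 = 0.7278

0.7278


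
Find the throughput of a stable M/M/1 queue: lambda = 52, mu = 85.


For a stable queue (lambda < mu), throughput = lambda = 52 per hour

52 per hour


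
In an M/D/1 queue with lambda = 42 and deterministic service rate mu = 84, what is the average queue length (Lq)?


M/D/1: Lq = rho^2 / (2*(1-rho)) where rho = 42/84; Lq = 0.25

0.25


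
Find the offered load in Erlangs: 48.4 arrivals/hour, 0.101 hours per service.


Offered load a = lambda * E[S] = 48.4 * 0.101 = 4.89 Erlangs

4.89 Erlangs


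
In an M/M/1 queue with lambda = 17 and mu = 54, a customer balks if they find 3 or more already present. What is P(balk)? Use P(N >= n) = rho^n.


P(N >= 3) = rho^3 = (17/54)^3 = 0.0312

0.0312


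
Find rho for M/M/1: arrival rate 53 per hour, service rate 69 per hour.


rho = lambda/mu = 53/69 = 0.7681

0.7681


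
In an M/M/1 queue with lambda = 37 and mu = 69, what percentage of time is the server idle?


Idle fraction = (1 - rho) * 100 = (1 - 37/69) * 100 = 46.4%

46.4%


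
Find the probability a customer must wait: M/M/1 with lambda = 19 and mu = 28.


P(wait) = rho = lambda/mu = 19/28 = 0.6786

0.6786


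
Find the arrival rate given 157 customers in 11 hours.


lambda = total arrivals / time = 157 / 11 = 14.27 per hour

14.27 per hour


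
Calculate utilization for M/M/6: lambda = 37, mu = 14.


rho = lambda/(c*mu) = 37/(6*14) = 0.4405

0.4405


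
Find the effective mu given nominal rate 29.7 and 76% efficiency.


Effective rate = mu * efficiency = 29.7 * 0.76 = 22.57 per hour

22.57 per hour


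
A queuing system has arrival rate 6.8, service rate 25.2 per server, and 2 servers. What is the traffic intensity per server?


rho = lambda / (c * mu) = 6.8 / (2 * 25.2) = 0.1349

0.1349


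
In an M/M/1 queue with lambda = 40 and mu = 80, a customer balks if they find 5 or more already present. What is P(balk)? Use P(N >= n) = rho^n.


P(N >= 5) = rho^5 = (40/80)^5 = 0.0313

0.0313


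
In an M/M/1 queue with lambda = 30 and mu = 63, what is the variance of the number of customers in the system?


rho = 30/63; Var(N) = rho/(1-rho)^2 = 1.74

1.74


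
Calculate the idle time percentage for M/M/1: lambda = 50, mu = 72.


Idle fraction = (1 - rho) * 100 = (1 - 50/72) * 100 = 30.6%

30.6%


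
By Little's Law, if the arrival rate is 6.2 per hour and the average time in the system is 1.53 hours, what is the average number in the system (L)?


L = lambda * W = 6.2 * 1.53 = 9.49

9.49


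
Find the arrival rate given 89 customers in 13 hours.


lambda = total arrivals / time = 89 / 13 = 6.85 per hour

6.85 per hour


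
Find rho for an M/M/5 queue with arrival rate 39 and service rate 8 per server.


rho = lambda/(c*mu) = 39/(5*8) = 0.975

0.975


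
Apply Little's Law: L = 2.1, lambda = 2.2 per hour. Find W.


W = L / lambda = 2.1 / 2.2 = 0.9545 hours

0.9545 hours


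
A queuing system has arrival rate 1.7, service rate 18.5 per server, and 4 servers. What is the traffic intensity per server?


rho = lambda / (c * mu) = 1.7 / (4 * 18.5) = 0.023

0.023


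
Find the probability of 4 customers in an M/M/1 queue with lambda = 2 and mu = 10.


rho = 2/10; P(n) = (1-rho)*rho^n = (1-2/10)*(2/10)^4 = 0.0013

0.0013


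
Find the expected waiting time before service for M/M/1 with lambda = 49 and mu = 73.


rho = 49/73; Wq = rho/(mu - lambda) = 0.028 hours

0.028 hours


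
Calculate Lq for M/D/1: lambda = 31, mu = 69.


M/D/1: Lq = rho^2 / (2*(1-rho)) where rho = 31/69; Lq = 0.18

0.18


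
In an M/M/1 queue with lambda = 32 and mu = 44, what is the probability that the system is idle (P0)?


P0 = 1 - rho = 1 - 32/44 = 0.2727

0.2727


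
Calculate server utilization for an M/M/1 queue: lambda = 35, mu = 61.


rho = lambda/mu = 35/61 = 0.5738

0.5738


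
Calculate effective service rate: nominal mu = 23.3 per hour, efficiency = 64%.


Effective rate = mu * efficiency = 23.3 * 0.64 = 14.91 per hour

14.91 per hour


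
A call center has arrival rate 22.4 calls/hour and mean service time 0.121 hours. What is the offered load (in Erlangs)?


Offered load a = lambda * E[S] = 22.4 * 0.121 = 2.71 Erlangs

2.71 Erlangs


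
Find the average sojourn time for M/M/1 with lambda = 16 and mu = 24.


W = 1/(mu - lambda) = 1/(24 - 16) = 0.125 hours

0.125 hours


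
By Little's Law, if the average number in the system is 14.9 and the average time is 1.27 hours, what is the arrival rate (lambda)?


lambda = L / W = 14.9 / 1.27 = 11.73 per hour

11.73 per hour


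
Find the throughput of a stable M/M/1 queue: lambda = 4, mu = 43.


For a stable queue (lambda < mu), throughput = lambda = 4 per hour

4 per hour


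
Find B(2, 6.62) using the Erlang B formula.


B(N,A) = (A^N/N!) / sum(A^k/k!, k=0..N) with N=2, A=6.62 = 0.742

0.742


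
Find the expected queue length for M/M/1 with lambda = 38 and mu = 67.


rho = 38/67; Lq = rho^2/(1-rho) = 0.74

0.74


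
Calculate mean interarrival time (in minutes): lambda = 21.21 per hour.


Mean interarrival time = 60/lambda = 60/21.21 = 2.83 minutes

2.83 minutes


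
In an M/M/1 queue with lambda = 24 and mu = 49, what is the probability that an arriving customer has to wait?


P(wait) = rho = lambda/mu = 24/49 = 0.4898

0.4898


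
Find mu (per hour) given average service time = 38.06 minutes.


mu = 60 / avg_service_time = 60 / 38.06 = 1.58 per hour

1.58 per hour


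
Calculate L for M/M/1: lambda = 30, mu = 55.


rho = 30/55; L = rho/(1-rho) = 1.2

1.2


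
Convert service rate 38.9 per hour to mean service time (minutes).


Mean service time = 60/mu = 60/38.9 = 1.54 minutes

1.54 minutes


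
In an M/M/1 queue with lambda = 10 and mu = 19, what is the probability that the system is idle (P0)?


P0 = 1 - rho = 1 - 10/19 = 0.4737

0.4737


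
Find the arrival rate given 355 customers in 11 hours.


lambda = total arrivals / time = 355 / 11 = 32.27 per hour

32.27 per hour


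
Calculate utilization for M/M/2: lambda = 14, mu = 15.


rho = lambda/(c*mu) = 14/(2*15) = 0.4667

0.4667


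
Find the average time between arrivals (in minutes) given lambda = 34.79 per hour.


Mean interarrival time = 60/lambda = 60/34.79 = 1.72 minutes

1.72 minutes


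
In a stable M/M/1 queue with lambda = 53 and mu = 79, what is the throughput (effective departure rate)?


For a stable queue (lambda < mu), throughput = lambda = 53 per hour

53 per hour


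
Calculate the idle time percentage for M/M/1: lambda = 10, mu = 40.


Idle fraction = (1 - rho) * 100 = (1 - 10/40) * 100 = 75.0%

75.0%


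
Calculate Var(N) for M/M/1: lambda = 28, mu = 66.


rho = 28/66; Var(N) = rho/(1-rho)^2 = 1.28

1.28


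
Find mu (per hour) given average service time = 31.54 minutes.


mu = 60 / avg_service_time = 60 / 31.54 = 1.9 per hour

1.9 per hour


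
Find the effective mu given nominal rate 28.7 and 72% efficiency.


Effective rate = mu * efficiency = 28.7 * 0.72 = 20.66 per hour

20.66 per hour


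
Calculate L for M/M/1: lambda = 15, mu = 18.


rho = 15/18; L = rho/(1-rho) = 5.0

5.0


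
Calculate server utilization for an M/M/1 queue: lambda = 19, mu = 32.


rho = lambda/mu = 19/32 = 0.5938

0.5938


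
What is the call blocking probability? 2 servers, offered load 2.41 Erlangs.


B(N,A) = (A^N/N!) / sum(A^k/k!, k=0..N) with N=2, A=2.41 = 0.4599

0.4599


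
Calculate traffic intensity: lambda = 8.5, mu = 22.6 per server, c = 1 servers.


rho = lambda / (c * mu) = 8.5 / (1 * 22.6) = 0.3761

0.3761


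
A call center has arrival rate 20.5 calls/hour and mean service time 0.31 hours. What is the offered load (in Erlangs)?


Offered load a = lambda * E[S] = 20.5 * 0.31 = 6.36 Erlangs

6.36 Erlangs


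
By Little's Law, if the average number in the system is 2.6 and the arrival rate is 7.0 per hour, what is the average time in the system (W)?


W = L / lambda = 2.6 / 7.0 = 0.3714 hours

0.3714 hours


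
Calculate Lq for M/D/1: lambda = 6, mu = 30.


M/D/1: Lq = rho^2 / (2*(1-rho)) where rho = 6/30; Lq = 0.03

0.03


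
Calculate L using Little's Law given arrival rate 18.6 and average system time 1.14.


L = lambda * W = 18.6 * 1.14 = 21.2

21.2


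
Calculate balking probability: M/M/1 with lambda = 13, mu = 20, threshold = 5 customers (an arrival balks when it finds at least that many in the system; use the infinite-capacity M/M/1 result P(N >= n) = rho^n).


P(N >= 5) = rho^5 = (13/20)^5 = 0.116

0.116


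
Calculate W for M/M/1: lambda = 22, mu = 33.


W = 1/(mu - lambda) = 1/(33 - 22) = 0.0909 hours

0.0909 hours


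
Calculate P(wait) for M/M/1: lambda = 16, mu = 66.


P(wait) = rho = lambda/mu = 16/66 = 0.2424

0.2424


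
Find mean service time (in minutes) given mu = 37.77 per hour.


Mean service time = 60/mu = 60/37.77 = 1.59 minutes

1.59 minutes


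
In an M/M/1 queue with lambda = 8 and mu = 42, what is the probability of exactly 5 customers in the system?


rho = 8/42; P(n) = (1-rho)*rho^n = (1-8/42)*(8/42)^5 = 0.0002

0.0002


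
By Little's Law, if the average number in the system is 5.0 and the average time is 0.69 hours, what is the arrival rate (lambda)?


lambda = L / W = 5.0 / 0.69 = 7.25 per hour

7.25 per hour


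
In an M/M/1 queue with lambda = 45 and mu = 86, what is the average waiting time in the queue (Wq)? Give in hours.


rho = 45/86; Wq = rho/(mu - lambda) = 0.0128 hours

0.0128 hours


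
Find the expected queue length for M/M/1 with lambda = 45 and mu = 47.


rho = 45/47; Lq = rho^2/(1-rho) = 21.54

21.54


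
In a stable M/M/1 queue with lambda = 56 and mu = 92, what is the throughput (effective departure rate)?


For a stable queue (lambda < mu), throughput = lambda = 56 per hour

56 per hour


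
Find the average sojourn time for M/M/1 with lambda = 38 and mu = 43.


W = 1/(mu - lambda) = 1/(43 - 38) = 0.2 hours

0.2 hours


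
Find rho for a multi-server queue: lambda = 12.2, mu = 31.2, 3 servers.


rho = lambda / (c * mu) = 12.2 / (3 * 31.2) = 0.1303

0.1303


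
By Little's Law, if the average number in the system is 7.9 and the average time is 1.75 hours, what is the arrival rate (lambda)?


lambda = L / W = 7.9 / 1.75 = 4.51 per hour

4.51 per hour


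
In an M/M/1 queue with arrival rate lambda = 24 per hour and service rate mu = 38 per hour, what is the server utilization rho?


rho = lambda/mu = 24/38 = 0.6316

0.6316


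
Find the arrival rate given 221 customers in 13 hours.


lambda = total arrivals / time = 221 / 13 = 17.0 per hour

17.0 per hour


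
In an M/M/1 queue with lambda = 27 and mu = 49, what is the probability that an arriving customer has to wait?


P(wait) = rho = lambda/mu = 27/49 = 0.551

0.551


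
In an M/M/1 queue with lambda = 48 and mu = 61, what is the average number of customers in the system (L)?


rho = 48/61; L = rho/(1-rho) = 3.69

3.69


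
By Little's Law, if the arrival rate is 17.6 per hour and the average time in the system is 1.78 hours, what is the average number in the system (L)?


L = lambda * W = 17.6 * 1.78 = 31.33

31.33


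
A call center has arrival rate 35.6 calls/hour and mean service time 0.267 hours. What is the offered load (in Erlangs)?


Offered load a = lambda * E[S] = 35.6 * 0.267 = 9.51 Erlangs

9.51 Erlangs


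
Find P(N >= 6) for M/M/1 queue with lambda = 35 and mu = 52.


P(N >= 6) = rho^6 = (35/52)^6 = 0.093

0.093


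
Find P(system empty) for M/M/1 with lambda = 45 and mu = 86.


P0 = 1 - rho = 1 - 45/86 = 0.4767

0.4767


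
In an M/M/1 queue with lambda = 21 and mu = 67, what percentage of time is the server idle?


Idle fraction = (1 - rho) * 100 = (1 - 21/67) * 100 = 68.7%

68.7%


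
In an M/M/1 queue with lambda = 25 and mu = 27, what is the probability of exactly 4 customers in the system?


rho = 25/27; P(n) = (1-rho)*rho^n = (1-25/27)*(25/27)^4 = 0.0544

0.0544


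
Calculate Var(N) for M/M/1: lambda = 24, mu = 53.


rho = 24/53; Var(N) = rho/(1-rho)^2 = 1.51

1.51


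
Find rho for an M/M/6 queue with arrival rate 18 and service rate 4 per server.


rho = lambda/(c*mu) = 18/(6*4) = 0.75

0.75


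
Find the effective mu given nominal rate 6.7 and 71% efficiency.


Effective rate = mu * efficiency = 6.7 * 0.71 = 4.76 per hour

4.76 per hour


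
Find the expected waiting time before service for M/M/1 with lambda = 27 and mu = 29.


rho = 27/29; Wq = rho/(mu - lambda) = 0.4655 hours

0.4655 hours


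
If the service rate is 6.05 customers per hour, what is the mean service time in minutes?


Mean service time = 60/mu = 60/6.05 = 9.92 minutes

9.92 minutes


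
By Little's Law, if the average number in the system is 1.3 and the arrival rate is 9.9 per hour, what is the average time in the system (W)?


W = L / lambda = 1.3 / 9.9 = 0.1313 hours

0.1313 hours


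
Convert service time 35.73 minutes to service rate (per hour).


mu = 60 / avg_service_time = 60 / 35.73 = 1.68 per hour

1.68 per hour


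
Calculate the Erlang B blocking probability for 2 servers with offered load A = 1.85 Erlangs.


B(N,A) = (A^N/N!) / sum(A^k/k!, k=0..N) with N=2, A=1.85 = 0.3752

0.3752


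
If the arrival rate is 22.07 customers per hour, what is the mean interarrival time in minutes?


Mean interarrival time = 60/lambda = 60/22.07 = 2.72 minutes

2.72 minutes


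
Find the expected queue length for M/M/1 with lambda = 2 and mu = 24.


rho = 2/24; Lq = rho^2/(1-rho) = 0.01

0.01


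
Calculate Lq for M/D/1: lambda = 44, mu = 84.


M/D/1: Lq = rho^2 / (2*(1-rho)) where rho = 44/84; Lq = 0.29

0.29


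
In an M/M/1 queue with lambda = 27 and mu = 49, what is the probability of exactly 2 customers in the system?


rho = 27/49; P(n) = (1-rho)*rho^n = (1-27/49)*(27/49)^2 = 0.1363

0.1363


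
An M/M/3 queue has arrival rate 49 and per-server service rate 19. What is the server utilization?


rho = lambda/(c*mu) = 49/(3*19) = 0.8596

0.8596


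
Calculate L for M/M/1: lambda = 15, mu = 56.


rho = 15/56; L = rho/(1-rho) = 0.37

0.37


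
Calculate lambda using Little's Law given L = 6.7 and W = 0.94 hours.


lambda = L / W = 6.7 / 0.94 = 7.13 per hour

7.13 per hour


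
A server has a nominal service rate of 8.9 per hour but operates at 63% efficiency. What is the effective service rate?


Effective rate = mu * efficiency = 8.9 * 0.63 = 5.61 per hour

5.61 per hour


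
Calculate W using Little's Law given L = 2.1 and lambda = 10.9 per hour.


W = L / lambda = 2.1 / 10.9 = 0.1927 hours

0.1927 hours


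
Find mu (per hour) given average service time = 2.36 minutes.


mu = 60 / avg_service_time = 60 / 2.36 = 25.42 per hour

25.42 per hour


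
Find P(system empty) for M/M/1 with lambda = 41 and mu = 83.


P0 = 1 - rho = 1 - 41/83 = 0.506

0.506


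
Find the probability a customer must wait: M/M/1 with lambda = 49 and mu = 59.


P(wait) = rho = lambda/mu = 49/59 = 0.8305

0.8305


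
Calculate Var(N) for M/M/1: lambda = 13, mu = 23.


rho = 13/23; Var(N) = rho/(1-rho)^2 = 2.99

2.99


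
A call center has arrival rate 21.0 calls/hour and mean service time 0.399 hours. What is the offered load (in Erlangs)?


Offered load a = lambda * E[S] = 21.0 * 0.399 = 8.38 Erlangs

8.38 Erlangs


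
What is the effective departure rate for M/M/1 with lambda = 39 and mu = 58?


For a stable queue (lambda < mu), throughput = lambda = 39 per hour

39 per hour


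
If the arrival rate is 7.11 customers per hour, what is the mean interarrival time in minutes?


Mean interarrival time = 60/lambda = 60/7.11 = 8.44 minutes

8.44 minutes


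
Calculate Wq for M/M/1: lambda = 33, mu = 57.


rho = 33/57; Wq = rho/(mu - lambda) = 0.0241 hours

0.0241 hours


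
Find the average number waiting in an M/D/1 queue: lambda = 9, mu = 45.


M/D/1: Lq = rho^2 / (2*(1-rho)) where rho = 9/45; Lq = 0.03

0.03


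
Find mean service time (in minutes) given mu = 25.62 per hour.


Mean service time = 60/mu = 60/25.62 = 2.34 minutes

2.34 minutes


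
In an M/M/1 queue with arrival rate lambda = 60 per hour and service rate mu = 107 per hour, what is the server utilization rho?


rho = lambda/mu = 60/107 = 0.5607

0.5607


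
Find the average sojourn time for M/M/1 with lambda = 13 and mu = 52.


W = 1/(mu - lambda) = 1/(52 - 13) = 0.0256 hours

0.0256 hours


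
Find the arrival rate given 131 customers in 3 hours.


lambda = total arrivals / time = 131 / 3 = 43.67 per hour

43.67 per hour


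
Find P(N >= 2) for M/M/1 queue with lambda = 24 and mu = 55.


P(N >= 2) = rho^2 = (24/55)^2 = 0.1904

0.1904


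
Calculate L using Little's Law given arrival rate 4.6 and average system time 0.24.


L = lambda * W = 4.6 * 0.24 = 1.1

1.1


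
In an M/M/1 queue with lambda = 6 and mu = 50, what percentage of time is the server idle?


Idle fraction = (1 - rho) * 100 = (1 - 6/50) * 100 = 88.0%

88.0%


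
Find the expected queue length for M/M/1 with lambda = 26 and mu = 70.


rho = 26/70; Lq = rho^2/(1-rho) = 0.22

0.22


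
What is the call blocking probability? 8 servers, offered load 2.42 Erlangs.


B(N,A) = (A^N/N!) / sum(A^k/k!, k=0..N) with N=8, A=2.42 = 0.0026

0.0026


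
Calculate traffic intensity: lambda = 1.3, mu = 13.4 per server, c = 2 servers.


rho = lambda / (c * mu) = 1.3 / (2 * 13.4) = 0.0485

0.0485


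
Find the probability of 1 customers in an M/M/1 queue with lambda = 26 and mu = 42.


rho = 26/42; P(n) = (1-rho)*rho^n = (1-26/42)*(26/42)^1 = 0.2358

0.2358


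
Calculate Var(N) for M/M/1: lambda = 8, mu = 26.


rho = 8/26; Var(N) = rho/(1-rho)^2 = 0.64

0.64


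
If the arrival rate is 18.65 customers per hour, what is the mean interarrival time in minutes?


Mean interarrival time = 60/lambda = 60/18.65 = 3.22 minutes

3.22 minutes


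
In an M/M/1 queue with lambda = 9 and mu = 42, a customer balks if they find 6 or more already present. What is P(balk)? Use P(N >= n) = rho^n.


P(N >= 6) = rho^6 = (9/42)^6 = 0.0001

0.0001


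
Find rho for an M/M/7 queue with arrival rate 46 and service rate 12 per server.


rho = lambda/(c*mu) = 46/(7*12) = 0.5476

0.5476


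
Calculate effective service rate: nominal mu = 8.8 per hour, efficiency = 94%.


Effective rate = mu * efficiency = 8.8 * 0.94 = 8.27 per hour

8.27 per hour


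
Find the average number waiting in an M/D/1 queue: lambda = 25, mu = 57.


M/D/1: Lq = rho^2 / (2*(1-rho)) where rho = 25/57; Lq = 0.17

0.17


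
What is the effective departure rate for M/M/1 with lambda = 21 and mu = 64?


For a stable queue (lambda < mu), throughput = lambda = 21 per hour

21 per hour


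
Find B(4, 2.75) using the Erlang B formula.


B(N,A) = (A^N/N!) / sum(A^k/k!, k=0..N) with N=4, A=2.75 = 0.1781

0.1781


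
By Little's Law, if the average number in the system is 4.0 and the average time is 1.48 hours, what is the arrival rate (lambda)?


lambda = L / W = 4.0 / 1.48 = 2.7 per hour

2.7 per hour


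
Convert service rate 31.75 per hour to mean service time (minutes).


Mean service time = 60/mu = 60/31.75 = 1.89 minutes

1.89 minutes


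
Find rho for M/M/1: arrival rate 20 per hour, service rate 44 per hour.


rho = lambda/mu = 20/44 = 0.4545

0.4545


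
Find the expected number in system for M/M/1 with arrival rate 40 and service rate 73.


rho = 40/73; L = rho/(1-rho) = 1.21

1.21


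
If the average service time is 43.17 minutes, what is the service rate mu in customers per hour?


mu = 60 / avg_service_time = 60 / 43.17 = 1.39 per hour

1.39 per hour


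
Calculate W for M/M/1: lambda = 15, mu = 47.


W = 1/(mu - lambda) = 1/(47 - 15) = 0.0313 hours

0.0313 hours


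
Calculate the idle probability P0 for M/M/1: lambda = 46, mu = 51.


P0 = 1 - rho = 1 - 46/51 = 0.098

0.098


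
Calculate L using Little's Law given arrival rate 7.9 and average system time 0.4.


L = lambda * W = 7.9 * 0.4 = 3.16

3.16


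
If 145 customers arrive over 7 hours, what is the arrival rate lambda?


lambda = total arrivals / time = 145 / 7 = 20.71 per hour

20.71 per hour


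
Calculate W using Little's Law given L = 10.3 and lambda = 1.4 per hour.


W = L / lambda = 10.3 / 1.4 = 7.3571 hours

7.3571 hours


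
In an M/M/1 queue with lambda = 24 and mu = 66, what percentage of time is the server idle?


Idle fraction = (1 - rho) * 100 = (1 - 24/66) * 100 = 63.6%

63.6%


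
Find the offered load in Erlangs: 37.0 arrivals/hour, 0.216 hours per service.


Offered load a = lambda * E[S] = 37.0 * 0.216 = 7.99 Erlangs

7.99 Erlangs


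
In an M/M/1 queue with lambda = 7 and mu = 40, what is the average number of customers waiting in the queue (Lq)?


rho = 7/40; Lq = rho^2/(1-rho) = 0.04

0.04


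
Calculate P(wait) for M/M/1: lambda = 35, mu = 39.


P(wait) = rho = lambda/mu = 35/39 = 0.8974

0.8974


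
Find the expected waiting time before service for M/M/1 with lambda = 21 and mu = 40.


rho = 21/40; Wq = rho/(mu - lambda) = 0.0276 hours

0.0276 hours


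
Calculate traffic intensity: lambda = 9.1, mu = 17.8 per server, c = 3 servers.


rho = lambda / (c * mu) = 9.1 / (3 * 17.8) = 0.1704

0.1704


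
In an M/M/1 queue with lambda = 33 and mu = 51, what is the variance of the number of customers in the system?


rho = 33/51; Var(N) = rho/(1-rho)^2 = 5.19

5.19


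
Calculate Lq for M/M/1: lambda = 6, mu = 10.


rho = 6/10; Lq = rho^2/(1-rho) = 0.9

0.9


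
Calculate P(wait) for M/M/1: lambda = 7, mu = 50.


P(wait) = rho = lambda/mu = 7/50 = 0.14

0.14


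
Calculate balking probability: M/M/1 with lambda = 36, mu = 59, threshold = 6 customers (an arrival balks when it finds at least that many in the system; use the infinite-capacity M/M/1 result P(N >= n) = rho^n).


P(N >= 6) = rho^6 = (36/59)^6 = 0.0516

0.0516


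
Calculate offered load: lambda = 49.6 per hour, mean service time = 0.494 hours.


Offered load a = lambda * E[S] = 49.6 * 0.494 = 24.5 Erlangs

24.5 Erlangs


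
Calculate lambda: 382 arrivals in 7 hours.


lambda = total arrivals / time = 382 / 7 = 54.57 per hour

54.57 per hour


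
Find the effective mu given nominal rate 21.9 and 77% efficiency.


Effective rate = mu * efficiency = 21.9 * 0.77 = 16.86 per hour

16.86 per hour


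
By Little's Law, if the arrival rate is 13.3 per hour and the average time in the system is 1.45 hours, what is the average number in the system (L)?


L = lambda * W = 13.3 * 1.45 = 19.29

19.29


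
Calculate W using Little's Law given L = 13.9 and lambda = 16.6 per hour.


W = L / lambda = 13.9 / 16.6 = 0.8373 hours

0.8373 hours
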